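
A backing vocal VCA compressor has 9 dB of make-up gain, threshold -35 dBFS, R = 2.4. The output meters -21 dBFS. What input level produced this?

-23 dBFS

Stripping the +9 dB make-up gives -30 dBFS at the gain stage.
Post-compression overshoot = -30 − (-35) = 5 dB.
Before 2.4:1 compression the overshoot was 5 × 2.4 = 12 dB, so input = -35 + 12 = -23 dBFS.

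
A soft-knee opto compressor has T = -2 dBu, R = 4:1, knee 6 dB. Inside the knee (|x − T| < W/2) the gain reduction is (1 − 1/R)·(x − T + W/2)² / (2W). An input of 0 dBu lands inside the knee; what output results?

-1.5625 dBu

x − T + W/2 = 0 − (-2) + 3 = 5.
GR = (1 − 1/4) × 5² / 12 = 0.75 × 25 / 12 = 1.5625 dB.
Output = 0 − 1.5625 = -1.5625 dBu.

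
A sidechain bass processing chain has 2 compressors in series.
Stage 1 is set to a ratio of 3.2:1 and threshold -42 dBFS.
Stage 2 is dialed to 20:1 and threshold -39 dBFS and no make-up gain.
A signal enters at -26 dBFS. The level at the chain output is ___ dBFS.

-38.9 dBFS

Stage 1: 16 dB above -42 dBFS, reduced 3.2:1 to 5 dB above → -37 dBFS.
Stage 2: -37 dBFS is 2 dB over -39 dBFS; at 20:1 that becomes 0.1 dB over, giving -38.9 dBFS.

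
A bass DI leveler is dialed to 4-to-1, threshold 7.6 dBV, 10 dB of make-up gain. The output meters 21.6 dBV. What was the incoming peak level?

23.6 dBV

Remove make-up: 21.6 − 10 = 11.6 dBV.
Post-compression overshoot = 11.6 − 7.6 = 4 dB.
Undo the ratio: input overshoot = 4 × 4 = 16 dB, giving input = 23.6 dBV.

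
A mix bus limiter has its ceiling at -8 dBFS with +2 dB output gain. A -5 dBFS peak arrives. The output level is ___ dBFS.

-6 dBFS

At ∞:1, everything above -8 dBFS is held at the ceiling.
Output gain then adds 2 dB: -8 + 2 = -6 dBFS.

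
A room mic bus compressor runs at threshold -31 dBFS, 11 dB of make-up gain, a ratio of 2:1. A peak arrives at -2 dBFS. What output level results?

Overshoot: -2 − (-31) = 29 dB.
2:1 compression reduces that to 29/2 = 14.5 dB over.
So the level is -31 + 14.5 = -16.5 dBFS; make-up adds 11 dB, giving -5.5 dBFS.

-5.5 dBFS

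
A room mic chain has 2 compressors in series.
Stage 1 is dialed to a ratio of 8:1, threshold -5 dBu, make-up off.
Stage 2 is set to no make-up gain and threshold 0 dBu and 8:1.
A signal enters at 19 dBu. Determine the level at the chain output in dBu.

-2 dBu

Stage 1: 24 dB above -5 dBu, reduced 8:1 to 3 dB above → -2 dBu.
Stage 2: -2 dBu is at or below the 0 dBu threshold — no compression; output -2 dBu.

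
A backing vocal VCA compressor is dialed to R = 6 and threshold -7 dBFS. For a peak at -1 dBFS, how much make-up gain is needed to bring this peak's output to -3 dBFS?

3 dB

The peak compresses to -7 + 6/6 = -6 dBFS.
To reach -3 dBFS requires -3 − (-6) = 3 dB of make-up.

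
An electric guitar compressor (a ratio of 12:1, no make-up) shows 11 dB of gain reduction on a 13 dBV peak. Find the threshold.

Input is 12 dB above T (since output overshoot × R = input overshoot: (2 − T)·12 = 13 − T gives T = 1 dBV).
Check: 1 + (13 − 1)/12 = 1 + 1 = 2 dBV. ✓

1 dBV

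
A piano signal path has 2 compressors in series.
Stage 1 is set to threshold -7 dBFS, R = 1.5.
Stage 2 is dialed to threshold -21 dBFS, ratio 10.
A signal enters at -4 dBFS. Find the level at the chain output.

Stage 1: 3 dB above -7 dBFS, reduced 1.5:1 to 2 dB above → -5 dBFS.
Stage 2: 16 dB above -21 dBFS, reduced 10:1 to 1.6 dB above → -19.4 dBFS.

-19.4 dBFS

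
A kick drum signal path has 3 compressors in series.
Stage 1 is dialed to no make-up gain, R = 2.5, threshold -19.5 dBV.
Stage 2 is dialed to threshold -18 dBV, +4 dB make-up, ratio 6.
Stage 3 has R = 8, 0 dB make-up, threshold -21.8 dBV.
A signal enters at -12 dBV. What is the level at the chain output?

-20.79375 dBV

Stage 1: overshoot 7.5 dB → 7.5/2.5 = 3 dB → -16.5 dBV.
Stage 2: -16.5 dBV is 1.5 dB over -18 dBV; at 6:1 that becomes 0.25 dB over, giving -17.75 dBV; +4 dB make-up → -13.75 dBV.
Stage 3: -13.75 dBV is 8.05 dB over -21.8 dBV; at 8:1 that becomes 1.00625 dB over, giving -20.79375 dBV.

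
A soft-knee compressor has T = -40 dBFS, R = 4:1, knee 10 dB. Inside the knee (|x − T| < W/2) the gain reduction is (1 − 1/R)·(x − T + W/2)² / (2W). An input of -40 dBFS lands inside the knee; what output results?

-40.9375 dBFS

x − T + W/2 = -40 − (-40) + 5 = 5.
GR = (1 − 1/4) × 5² / 20 = 0.75 × 25 / 20 = 0.9375 dB.
Output = -40 − 0.9375 = -40.9375 dBFS.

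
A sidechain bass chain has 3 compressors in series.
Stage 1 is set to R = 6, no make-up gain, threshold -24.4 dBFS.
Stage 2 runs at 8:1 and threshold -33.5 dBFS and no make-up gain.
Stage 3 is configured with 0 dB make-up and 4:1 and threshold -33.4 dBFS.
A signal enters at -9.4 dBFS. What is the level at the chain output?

Stage 1: overshoot 15 dB → 15/6 = 2.5 dB → -21.9 dBFS.
Stage 2: overshoot 11.6 dB → 11.6/8 = 1.45 dB → -32.05 dBFS.
Stage 3: 1.35 dB above -33.4 dBFS, reduced 4:1 to 0.3375 dB above → -33.0625 dBFS.

-33.0625 dBFS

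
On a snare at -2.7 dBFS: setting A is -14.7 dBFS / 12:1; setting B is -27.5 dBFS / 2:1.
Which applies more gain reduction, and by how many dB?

B, by 1.4 dB

A: GR = 12 − 12/12 = 11 dB.
B: GR = 24.8 − 24.8/2 = 12.4 dB.
B applies 1.4 dB more gain reduction.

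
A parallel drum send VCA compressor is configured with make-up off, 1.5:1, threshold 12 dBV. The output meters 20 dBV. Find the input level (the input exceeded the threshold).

24 dBV

That's 8 dB above the 12 dBV threshold.
Undo the ratio: input overshoot = 8 × 1.5 = 12 dB, giving input = 24 dBV.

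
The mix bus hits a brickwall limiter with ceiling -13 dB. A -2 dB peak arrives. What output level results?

A brickwall limiter is an ∞:1 compressor: any input above the ceiling is clamped to -13 dB.

-13 dB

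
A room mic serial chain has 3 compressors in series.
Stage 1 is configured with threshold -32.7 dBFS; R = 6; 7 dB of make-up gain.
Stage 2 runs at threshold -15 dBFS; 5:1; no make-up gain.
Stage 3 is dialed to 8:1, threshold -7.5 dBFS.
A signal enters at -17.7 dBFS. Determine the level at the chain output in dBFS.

-23.2 dBFS

Stage 1: overshoot 15 dB → 15/6 = 2.5 dB → -30.2 dBFS; +7 dB make-up → -23.2 dBFS.
Stage 2: -23.2 dBFS ≤ -15 dBFS, so stage 2 doesn't engage; output -23.2 dBFS.
Stage 3: below threshold (-23.2 ≤ -7.5); passes unchanged; output -23.2 dBFS.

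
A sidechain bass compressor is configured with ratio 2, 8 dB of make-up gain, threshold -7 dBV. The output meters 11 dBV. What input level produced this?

13 dBV

Stripping the +8 dB make-up gives 3 dBV at the gain stage.
Post-compression overshoot = 3 − (-7) = 10 dB.
Input overshoot = R × output overshoot = 20 dB → input = -7 + 20 = 13 dBV.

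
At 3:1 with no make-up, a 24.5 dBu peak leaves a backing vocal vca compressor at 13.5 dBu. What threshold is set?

Gain reduction = 24.5 − 13.5 = 11 dB; output overshoot = GR / (R − 1) = 11 / 2 = 5.5 dB.
Threshold = output − output overshoot = 13.5 − 5.5 = 8 dBu.

8 dBu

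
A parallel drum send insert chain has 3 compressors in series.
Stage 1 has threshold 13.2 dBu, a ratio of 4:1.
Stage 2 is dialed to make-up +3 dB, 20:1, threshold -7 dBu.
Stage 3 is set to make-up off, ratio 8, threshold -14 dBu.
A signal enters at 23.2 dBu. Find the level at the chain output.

-12.608125 dBu

Stage 1: 10 dB above 13.2 dBu, reduced 4:1 to 2.5 dB above → 15.7 dBu.
Stage 2: overshoot 22.7 dB → 22.7/20 = 1.135 dB → -5.865 dBu; +3 dB make-up → -2.865 dBu.
Stage 3: overshoot 11.135 dB → 11.135/8 = 1.391875 dB → -12.608125 dBu.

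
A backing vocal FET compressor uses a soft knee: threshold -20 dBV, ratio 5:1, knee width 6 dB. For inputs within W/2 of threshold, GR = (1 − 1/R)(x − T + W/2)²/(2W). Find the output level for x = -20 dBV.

-20.6 dBV

x − T + W/2 = -20 − (-20) + 3 = 3.
GR = (1 − 1/5) × 3² / 12 = 0.8 × 9 / 12 = 0.6 dB.
Output = -20 − 0.6 = -20.6 dBV.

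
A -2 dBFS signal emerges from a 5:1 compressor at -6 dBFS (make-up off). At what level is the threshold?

-7 dBFS

Gain reduction = -2 − (-6) = 4 dB; output overshoot = GR / (R − 1) = 4 / 4 = 1 dB.
Threshold = output − output overshoot = -6 − 1 = -7 dBFS.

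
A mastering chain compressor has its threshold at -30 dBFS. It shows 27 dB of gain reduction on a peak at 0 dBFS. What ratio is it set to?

10:1

Input overshoot = 0 − (-30) = 30 dB.
Output overshoot = 30 − 27 = 3 dB.
Ratio = input overshoot / output overshoot = 30 / 3 = 10.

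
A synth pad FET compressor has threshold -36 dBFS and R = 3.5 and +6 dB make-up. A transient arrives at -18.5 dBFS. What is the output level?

-18.5 dBFS sits 17.5 dB over threshold.
At 3.5:1 the overshoot is divided by 3.5, leaving 5 dB above threshold.
Output = -36 + 5 = -31 dBFS; make-up adds 6 dB, giving -25 dBFS.

-25 dBFS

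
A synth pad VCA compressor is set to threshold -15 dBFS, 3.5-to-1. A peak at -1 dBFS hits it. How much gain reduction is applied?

-1 dBFS exceeds the threshold by 14 dB.
At 3.5:1, output sits 14/3.5 = 4 dB above threshold.
GR = overshoot in − overshoot out = 14 − 4 = 10 dB.

10 dB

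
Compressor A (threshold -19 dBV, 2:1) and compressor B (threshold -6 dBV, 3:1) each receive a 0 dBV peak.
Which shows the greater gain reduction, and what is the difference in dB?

A: overshoot 19 dB → output overshoot 9.5 dB → GR 9.5 dB.
B: overshoot 6 dB → output overshoot 2 dB → GR 4 dB.
Difference: 5.5 dB in favour of A.

A, by 5.5 dB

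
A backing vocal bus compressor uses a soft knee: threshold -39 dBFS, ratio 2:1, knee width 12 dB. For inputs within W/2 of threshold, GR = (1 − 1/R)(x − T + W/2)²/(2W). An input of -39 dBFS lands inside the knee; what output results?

-39.75 dBFS

x − T + W/2 = -39 − (-39) + 6 = 6.
GR = (1 − 1/2) × 6² / 24 = 0.5 × 36 / 24 = 0.75 dB.
Output = -39 − 0.75 = -39.75 dBFS.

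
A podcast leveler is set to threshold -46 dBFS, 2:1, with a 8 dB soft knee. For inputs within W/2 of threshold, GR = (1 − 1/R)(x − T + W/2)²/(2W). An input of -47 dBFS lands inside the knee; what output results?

x − T + W/2 = -47 − (-46) + 4 = 3.
GR = (1 − 1/2) × 3² / 16 = 0.5 × 9 / 16 = 0.28125 dB.
Output = -47 − 0.28125 = -47.28125 dBFS.

-47.28125 dBFS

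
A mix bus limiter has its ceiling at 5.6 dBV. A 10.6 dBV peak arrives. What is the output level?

5.6 dBV

At ∞:1, everything above 5.6 dBV is held at the ceiling.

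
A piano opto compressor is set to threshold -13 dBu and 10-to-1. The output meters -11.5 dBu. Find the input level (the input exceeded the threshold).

2 dBu

Post-compression overshoot = -11.5 − (-13) = 1.5 dB.
Before 10:1 compression the overshoot was 1.5 × 10 = 15 dB, so input = -13 + 15 = 2 dBu.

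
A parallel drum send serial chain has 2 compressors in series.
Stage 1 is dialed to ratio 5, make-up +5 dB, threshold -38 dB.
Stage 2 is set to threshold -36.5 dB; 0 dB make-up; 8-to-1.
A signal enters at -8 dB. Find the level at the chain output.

Stage 1: -8 dB is 30 dB over -38 dB; at 5:1 that becomes 6 dB over, giving -32 dB; +5 dB make-up → -27 dB.
Stage 2: -27 dB is 9.5 dB over -36.5 dB; at 8:1 that becomes 1.1875 dB over, giving -35.3125 dB.

-35.3125 dB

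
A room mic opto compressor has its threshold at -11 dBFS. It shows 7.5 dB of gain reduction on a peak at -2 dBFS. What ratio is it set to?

Input overshoot = -2 − (-11) = 9 dB.
Output overshoot = 9 − 7.5 = 1.5 dB.
Ratio = input overshoot / output overshoot = 9 / 1.5 = 6.

6:1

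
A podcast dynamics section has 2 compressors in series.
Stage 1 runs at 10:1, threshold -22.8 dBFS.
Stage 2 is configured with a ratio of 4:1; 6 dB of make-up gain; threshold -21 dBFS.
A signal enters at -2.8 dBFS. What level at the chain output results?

-14.95 dBFS

Stage 1: overshoot 20 dB → 20/10 = 2 dB → -20.8 dBFS.
Stage 2: overshoot 0.2 dB → 0.2/4 = 0.05 dB → -20.95 dBFS; +6 dB make-up → -14.95 dBFS.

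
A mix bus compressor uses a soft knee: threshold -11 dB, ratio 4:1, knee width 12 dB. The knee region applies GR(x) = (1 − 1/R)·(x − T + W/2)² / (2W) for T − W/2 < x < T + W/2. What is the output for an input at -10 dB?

x − T + W/2 = -10 − (-11) + 6 = 7.
GR = (1 − 1/4) × 7² / 24 = 0.75 × 49 / 24 = 1.53125 dB.
Output = -10 − 1.53125 = -11.53125 dB.

-11.53125 dB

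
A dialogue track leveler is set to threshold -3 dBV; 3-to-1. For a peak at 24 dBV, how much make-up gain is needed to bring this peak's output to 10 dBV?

Without make-up, output = threshold + overshoot/3 = -3 + 9 = 6 dBV.
Gap to target: 4 dB.

4 dB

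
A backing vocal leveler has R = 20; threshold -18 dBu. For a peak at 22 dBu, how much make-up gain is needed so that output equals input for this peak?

38 dB

Without make-up, output = threshold + overshoot/20 = -18 + 2 = -16 dBu.
Gap to target: 38 dB.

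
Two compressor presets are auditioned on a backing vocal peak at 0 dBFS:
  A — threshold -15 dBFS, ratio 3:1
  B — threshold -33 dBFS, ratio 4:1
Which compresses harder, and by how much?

B, by 14.75 dB

A: GR = 15 − 15/3 = 10 dB.
B: GR = 33 − 33/4 = 24.75 dB.
Difference: 14.75 dB in favour of B.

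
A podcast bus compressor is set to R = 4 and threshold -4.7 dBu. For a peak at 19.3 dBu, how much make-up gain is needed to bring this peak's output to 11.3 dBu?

10 dB

The peak compresses to -4.7 + 24/4 = 1.3 dBu.
To reach 11.3 dBu requires 11.3 − 1.3 = 10 dB of make-up.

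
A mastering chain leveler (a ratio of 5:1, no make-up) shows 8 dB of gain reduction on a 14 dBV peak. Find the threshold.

Input is 10 dB above T (since output overshoot × R = input overshoot: (6 − T)·5 = 14 − T gives T = 4 dBV).
Check: 4 + (14 − 4)/5 = 4 + 2 = 6 dBV. ✓

4 dBV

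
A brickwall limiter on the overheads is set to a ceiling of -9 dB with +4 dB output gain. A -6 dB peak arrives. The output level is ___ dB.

A brickwall limiter is an ∞:1 compressor: any input above the ceiling is clamped to -9 dB.
Output gain then adds 4 dB: -9 + 4 = -5 dB.

-5 dB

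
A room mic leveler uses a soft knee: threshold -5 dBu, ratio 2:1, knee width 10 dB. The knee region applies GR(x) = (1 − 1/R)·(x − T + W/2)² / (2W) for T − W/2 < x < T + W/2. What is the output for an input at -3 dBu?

-4.225 dBu

x − T + W/2 = -3 − (-5) + 5 = 7.
GR = (1 − 1/2) × 7² / 20 = 0.5 × 49 / 20 = 1.225 dB.
Output = -3 − 1.225 = -4.225 dBu.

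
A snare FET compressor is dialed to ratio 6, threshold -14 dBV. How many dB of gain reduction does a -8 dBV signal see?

5 dB

Overshoot = -8 − (-14) = 6 dB.
At 6:1, output sits 6/6 = 1 dB above threshold.
So the signal is attenuated by 6 − 1 = 5 dB.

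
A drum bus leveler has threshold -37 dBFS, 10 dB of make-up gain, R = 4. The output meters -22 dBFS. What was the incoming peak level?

-17 dBFS

Remove make-up: -22 − 10 = -32 dBFS.
The compressed level sits -32 − (-37) = 5 dB over threshold.
Before 4:1 compression the overshoot was 5 × 4 = 20 dB, so input = -37 + 20 = -17 dBFS.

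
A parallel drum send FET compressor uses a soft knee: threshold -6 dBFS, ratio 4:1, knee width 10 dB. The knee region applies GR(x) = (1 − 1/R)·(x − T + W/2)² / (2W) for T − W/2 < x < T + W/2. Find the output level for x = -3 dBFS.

x − T + W/2 = -3 − (-6) + 5 = 8.
GR = (1 − 1/4) × 8² / 20 = 0.75 × 64 / 20 = 2.4 dB.
Output = -3 − 2.4 = -5.4 dBFS.

-5.4 dBFS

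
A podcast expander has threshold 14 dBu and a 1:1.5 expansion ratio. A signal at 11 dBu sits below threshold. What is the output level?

Below threshold, a 1:1.5 expander applies gain = (1.5−1)×(T − x) of attenuation.
(1.5−1) × 3 = 1.5 dB, so output = 11 − 1.5 = 9.5 dBu.

9.5 dBu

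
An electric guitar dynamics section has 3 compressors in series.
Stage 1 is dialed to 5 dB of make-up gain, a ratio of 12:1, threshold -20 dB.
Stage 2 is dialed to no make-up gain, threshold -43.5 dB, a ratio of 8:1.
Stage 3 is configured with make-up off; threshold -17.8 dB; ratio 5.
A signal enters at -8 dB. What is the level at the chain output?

Stage 1: overshoot 12 dB → 12/12 = 1 dB → -19 dB; +5 dB make-up → -14 dB.
Stage 2: 29.5 dB above -43.5 dB, reduced 8:1 to 3.6875 dB above → -39.8125 dB.
Stage 3: -39.8125 dB is at or below the -17.8 dB threshold — no compression; output -39.8125 dB.

-39.8125 dB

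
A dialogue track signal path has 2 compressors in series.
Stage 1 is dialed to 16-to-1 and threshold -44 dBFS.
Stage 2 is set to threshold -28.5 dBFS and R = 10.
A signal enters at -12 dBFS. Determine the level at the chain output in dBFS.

Stage 1: overshoot 32 dB → 32/16 = 2 dB → -42 dBFS.
Stage 2: -42 dBFS is at or below the -28.5 dBFS threshold — no compression; output -42 dBFS.

-42 dBFS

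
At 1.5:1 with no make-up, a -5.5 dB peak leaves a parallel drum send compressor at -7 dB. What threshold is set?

-10 dB

Let T be the threshold. Output overshoot = (input overshoot)/R, so -7 − T = (-5.5 − T)/1.5.
1.5·(-7 − T) = -5.5 − T → 0.5·T = -10.5 − (-5.5) = -5.
T = -5/0.5 = -10 dB.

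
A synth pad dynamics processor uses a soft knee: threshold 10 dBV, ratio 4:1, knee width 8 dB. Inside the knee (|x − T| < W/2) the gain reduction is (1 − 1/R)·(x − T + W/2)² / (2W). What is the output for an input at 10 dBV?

9.25 dBV

x − T + W/2 = 10 − 10 + 4 = 4.
GR = (1 − 1/4) × 4² / 16 = 0.75 × 16 / 16 = 0.75 dB.
Output = 10 − 0.75 = 9.25 dBV.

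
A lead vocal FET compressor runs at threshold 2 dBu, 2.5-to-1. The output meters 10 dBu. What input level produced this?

22 dBu

The compressed level sits 10 − 2 = 8 dB over threshold.
Before 2.5:1 compression the overshoot was 8 × 2.5 = 20 dB, so input = 2 + 20 = 22 dBu.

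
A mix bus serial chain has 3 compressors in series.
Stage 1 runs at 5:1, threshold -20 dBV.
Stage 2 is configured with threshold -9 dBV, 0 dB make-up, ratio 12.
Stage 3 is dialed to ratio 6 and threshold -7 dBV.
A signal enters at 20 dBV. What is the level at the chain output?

Stage 1: 40 dB above -20 dBV, reduced 5:1 to 8 dB above → -12 dBV.
Stage 2: below threshold (-12 ≤ -9); passes unchanged; output -12 dBV.
Stage 3: -12 dBV ≤ -7 dBV, so stage 3 doesn't engage; output -12 dBV.

-12 dBV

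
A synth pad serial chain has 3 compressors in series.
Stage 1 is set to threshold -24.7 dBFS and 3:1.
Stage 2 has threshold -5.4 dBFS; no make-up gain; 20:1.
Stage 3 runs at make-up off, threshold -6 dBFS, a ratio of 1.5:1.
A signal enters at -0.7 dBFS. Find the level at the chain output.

-16.7 dBFS

Stage 1: overshoot 24 dB → 24/3 = 8 dB → -16.7 dBFS.
Stage 2: -16.7 dBFS ≤ -5.4 dBFS, so stage 2 doesn't engage; output -16.7 dBFS.
Stage 3: -16.7 dBFS ≤ -6 dBFS, so stage 3 doesn't engage; output -16.7 dBFS.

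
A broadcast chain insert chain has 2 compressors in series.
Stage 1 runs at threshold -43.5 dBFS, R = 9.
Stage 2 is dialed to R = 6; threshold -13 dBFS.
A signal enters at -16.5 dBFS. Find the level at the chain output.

Stage 1: 27 dB above -43.5 dBFS, reduced 9:1 to 3 dB above → -40.5 dBFS.
Stage 2: -40.5 dBFS ≤ -13 dBFS, so stage 2 doesn't engage; output -40.5 dBFS.

-40.5 dBFS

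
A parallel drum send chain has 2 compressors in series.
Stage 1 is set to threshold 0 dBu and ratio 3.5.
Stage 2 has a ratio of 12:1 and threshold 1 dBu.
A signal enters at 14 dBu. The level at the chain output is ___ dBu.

Stage 1: 14 dBu is 14 dB over 0 dBu; at 3.5:1 that becomes 4 dB over, giving 4 dBu.
Stage 2: 4 dBu is 3 dB over 1 dBu; at 12:1 that becomes 0.25 dB over, giving 1.25 dBu.

1.25 dBu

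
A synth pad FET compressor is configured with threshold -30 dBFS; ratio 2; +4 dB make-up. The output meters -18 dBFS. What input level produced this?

-14 dBFS

Before make-up, the level was -18 − 4 = -22 dBFS.
Post-compression overshoot = -22 − (-30) = 8 dB.
Before 2:1 compression the overshoot was 8 × 2 = 16 dB, so input = -30 + 16 = -14 dBFS.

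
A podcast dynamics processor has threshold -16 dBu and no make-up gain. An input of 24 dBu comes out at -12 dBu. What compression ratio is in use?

10:1

Input overshoot = 24 − (-16) = 40 dB; output overshoot = -12 − (-16) = 4 dB.
Ratio = 40 / 4 = 10.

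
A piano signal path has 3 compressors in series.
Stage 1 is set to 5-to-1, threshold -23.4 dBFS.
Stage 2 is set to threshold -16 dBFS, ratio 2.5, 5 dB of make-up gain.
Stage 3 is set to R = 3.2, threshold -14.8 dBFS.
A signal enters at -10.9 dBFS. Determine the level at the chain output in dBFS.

-15.9 dBFS

Stage 1: overshoot 12.5 dB → 12.5/5 = 2.5 dB → -20.9 dBFS.
Stage 2: -20.9 dBFS ≤ -16 dBFS, so stage 2 doesn't engage; make-up brings it to -15.9 dBFS.
Stage 3: below threshold (-15.9 ≤ -14.8); passes unchanged; output -15.9 dBFS.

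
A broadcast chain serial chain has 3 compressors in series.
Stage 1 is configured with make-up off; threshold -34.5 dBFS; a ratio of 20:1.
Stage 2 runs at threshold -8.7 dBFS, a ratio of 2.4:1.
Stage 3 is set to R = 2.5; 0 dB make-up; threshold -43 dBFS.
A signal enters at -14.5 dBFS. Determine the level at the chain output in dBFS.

-39.2 dBFS

Stage 1: overshoot 20 dB → 20/20 = 1 dB → -33.5 dBFS.
Stage 2: -33.5 dBFS is at or below the -8.7 dBFS threshold — no compression; output -33.5 dBFS.
Stage 3: 9.5 dB above -43 dBFS, reduced 2.5:1 to 3.8 dB above → -39.2 dBFS.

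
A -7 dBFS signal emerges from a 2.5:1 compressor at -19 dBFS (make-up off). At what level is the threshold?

-27 dBFS

Let T be the threshold. Output overshoot = (input overshoot)/R, so -19 − T = (-7 − T)/2.5.
2.5·(-19 − T) = -7 − T → 1.5·T = -47.5 − (-7) = -40.5.
T = -40.5/1.5 = -27 dBFS.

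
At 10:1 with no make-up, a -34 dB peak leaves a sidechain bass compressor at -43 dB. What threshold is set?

Input is 10 dB above T (since output overshoot × R = input overshoot: (-43 − T)·10 = -34 − T gives T = -44 dB).
Check: -44 + (-34 − (-44))/10 = -44 + 1 = -43 dB. ✓

-44 dB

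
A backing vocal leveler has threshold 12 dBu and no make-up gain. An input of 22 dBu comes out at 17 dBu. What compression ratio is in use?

2:1

Input overshoot = 22 − 12 = 10 dB; output overshoot = 17 − 12 = 5 dB.
Ratio = 10 / 5 = 2.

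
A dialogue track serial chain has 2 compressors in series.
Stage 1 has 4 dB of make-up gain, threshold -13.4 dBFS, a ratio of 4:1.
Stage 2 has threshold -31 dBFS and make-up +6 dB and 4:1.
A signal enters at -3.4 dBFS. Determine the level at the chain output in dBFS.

Stage 1: -3.4 dBFS is 10 dB over -13.4 dBFS; at 4:1 that becomes 2.5 dB over, giving -10.9 dBFS; +4 dB make-up → -6.9 dBFS.
Stage 2: overshoot 24.1 dB → 24.1/4 = 6.025 dB → -24.975 dBFS; +6 dB make-up → -18.975 dBFS.

-18.975 dBFS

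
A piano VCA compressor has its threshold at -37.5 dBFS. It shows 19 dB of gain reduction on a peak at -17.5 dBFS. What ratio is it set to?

20:1

Input overshoot = -17.5 − (-37.5) = 20 dB.
Output overshoot = 20 − 19 = 1 dB.
Ratio = input overshoot / output overshoot = 20 / 1 = 20.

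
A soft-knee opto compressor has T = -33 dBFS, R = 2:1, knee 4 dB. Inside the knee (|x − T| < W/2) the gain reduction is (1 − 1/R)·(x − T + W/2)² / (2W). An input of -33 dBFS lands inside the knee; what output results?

-33.25 dBFS

x − T + W/2 = -33 − (-33) + 2 = 2.
GR = (1 − 1/2) × 2² / 8 = 0.5 × 4 / 8 = 0.25 dB.
Output = -33 − 0.25 = -33.25 dBFS.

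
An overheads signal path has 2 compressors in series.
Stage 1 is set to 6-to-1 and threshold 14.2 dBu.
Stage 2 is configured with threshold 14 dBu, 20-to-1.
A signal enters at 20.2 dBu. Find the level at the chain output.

Stage 1: overshoot 6 dB → 6/6 = 1 dB → 15.2 dBu.
Stage 2: overshoot 1.2 dB → 1.2/20 = 0.06 dB → 14.06 dBu.

14.06 dBu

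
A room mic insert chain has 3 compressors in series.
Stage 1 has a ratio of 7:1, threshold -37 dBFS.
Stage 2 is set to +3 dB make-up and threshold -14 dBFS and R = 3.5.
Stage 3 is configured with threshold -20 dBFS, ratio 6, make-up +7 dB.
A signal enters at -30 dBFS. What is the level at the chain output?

Stage 1: overshoot 7 dB → 7/7 = 1 dB → -36 dBFS.
Stage 2: -36 dBFS is at or below the -14 dBFS threshold — no compression; make-up brings it to -33 dBFS.
Stage 3: -33 dBFS ≤ -20 dBFS, so stage 3 doesn't engage; make-up brings it to -26 dBFS.

-26 dBFS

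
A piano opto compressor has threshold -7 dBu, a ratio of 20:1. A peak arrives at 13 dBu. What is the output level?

Overshoot: 13 − (-7) = 20 dB.
20:1 compression reduces that to 20/20 = 1 dB over.
So the level is -7 + 1 = -6 dBu.

-6 dBu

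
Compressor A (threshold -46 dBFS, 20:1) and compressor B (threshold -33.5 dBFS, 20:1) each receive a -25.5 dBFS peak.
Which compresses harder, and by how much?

A: GR = 20.5 − 20.5/20 = 19.475 dB.
B: GR = 8 − 8/20 = 7.6 dB.
A applies 11.875 dB more gain reduction.

A, by 11.875 dB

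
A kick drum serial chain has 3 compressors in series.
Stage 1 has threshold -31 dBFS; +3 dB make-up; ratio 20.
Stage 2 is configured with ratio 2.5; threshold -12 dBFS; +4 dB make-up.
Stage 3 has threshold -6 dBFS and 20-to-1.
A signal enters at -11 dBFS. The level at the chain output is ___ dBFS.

-23 dBFS

Stage 1: -11 dBFS is 20 dB over -31 dBFS; at 20:1 that becomes 1 dB over, giving -30 dBFS; +3 dB make-up → -27 dBFS.
Stage 2: -27 dBFS ≤ -12 dBFS, so stage 2 doesn't engage; make-up brings it to -23 dBFS.
Stage 3: below threshold (-23 ≤ -6); passes unchanged; output -23 dBFS.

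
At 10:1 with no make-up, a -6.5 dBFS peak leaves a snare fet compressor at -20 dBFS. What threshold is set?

Let T be the threshold. Output overshoot = (input overshoot)/R, so -20 − T = (-6.5 − T)/10.
10·(-20 − T) = -6.5 − T → 9·T = -200 − (-6.5) = -193.5.
T = -193.5/9 = -21.5 dBFS.

-21.5 dBFS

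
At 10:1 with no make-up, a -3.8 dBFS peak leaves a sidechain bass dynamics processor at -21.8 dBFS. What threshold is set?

-23.8 dBFS

Input is 20 dB above T (since output overshoot × R = input overshoot: (-21.8 − T)·10 = -3.8 − T gives T = -23.8 dBFS).
Check: -23.8 + (-3.8 − (-23.8))/10 = -23.8 + 2 = -21.8 dBFS. ✓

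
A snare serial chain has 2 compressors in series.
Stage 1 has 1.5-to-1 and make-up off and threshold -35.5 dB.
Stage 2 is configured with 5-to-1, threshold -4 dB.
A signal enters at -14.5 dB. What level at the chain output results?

Stage 1: -14.5 dB is 21 dB over -35.5 dB; at 1.5:1 that becomes 14 dB over, giving -21.5 dB.
Stage 2: -21.5 dB is at or below the -4 dB threshold — no compression; output -21.5 dB.

-21.5 dB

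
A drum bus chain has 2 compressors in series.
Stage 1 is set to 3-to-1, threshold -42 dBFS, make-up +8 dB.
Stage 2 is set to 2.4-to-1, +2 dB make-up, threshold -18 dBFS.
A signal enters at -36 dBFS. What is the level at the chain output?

Stage 1: overshoot 6 dB → 6/3 = 2 dB → -40 dBFS; +8 dB make-up → -32 dBFS.
Stage 2: -32 dBFS ≤ -18 dBFS, so stage 2 doesn't engage; make-up brings it to -30 dBFS.

-30 dBFS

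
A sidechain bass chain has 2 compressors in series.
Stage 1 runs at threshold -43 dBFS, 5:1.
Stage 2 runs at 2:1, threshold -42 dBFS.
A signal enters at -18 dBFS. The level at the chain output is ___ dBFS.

-40 dBFS

Stage 1: overshoot 25 dB → 25/5 = 5 dB → -38 dBFS.
Stage 2: -38 dBFS is 4 dB over -42 dBFS; at 2:1 that becomes 2 dB over, giving -40 dBFS.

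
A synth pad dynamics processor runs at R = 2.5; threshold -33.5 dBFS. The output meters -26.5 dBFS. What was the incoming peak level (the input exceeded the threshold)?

Post-compression overshoot = -26.5 − (-33.5) = 7 dB.
Undo the ratio: input overshoot = 7 × 2.5 = 17.5 dB, giving input = -16 dBFS.

-16 dBFS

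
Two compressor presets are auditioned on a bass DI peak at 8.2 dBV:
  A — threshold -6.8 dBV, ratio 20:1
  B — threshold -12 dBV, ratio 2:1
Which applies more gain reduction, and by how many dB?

A, by 4.15 dB

A: 15 dB over, compressed to 0.75 dB over, so 14.25 dB of GR.
B: 20.2 dB over, compressed to 10.1 dB over, so 10.1 dB of GR.
A applies 4.15 dB more gain reduction.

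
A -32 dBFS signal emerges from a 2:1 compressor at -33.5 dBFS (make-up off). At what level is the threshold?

-35 dBFS

Gain reduction = -32 − (-33.5) = 1.5 dB; output overshoot = GR / (R − 1) = 1.5 / 1 = 1.5 dB.
Threshold = output − output overshoot = -33.5 − 1.5 = -35 dBFS.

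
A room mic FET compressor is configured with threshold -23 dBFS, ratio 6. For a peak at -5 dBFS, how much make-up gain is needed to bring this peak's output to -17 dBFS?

3 dB

Overshoot 18 dB → 18/6 = 3 dB after compression, so the compressed level is -23 + 3 = -20 dBFS.
Make-up = target − compressed = -17 − (-20) = 3 dB.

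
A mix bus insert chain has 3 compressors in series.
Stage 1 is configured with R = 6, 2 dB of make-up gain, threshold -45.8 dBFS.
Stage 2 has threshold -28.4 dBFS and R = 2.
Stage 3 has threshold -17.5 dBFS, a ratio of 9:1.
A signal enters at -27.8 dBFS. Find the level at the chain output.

Stage 1: -27.8 dBFS is 18 dB over -45.8 dBFS; at 6:1 that becomes 3 dB over, giving -42.8 dBFS; +2 dB make-up → -40.8 dBFS.
Stage 2: below threshold (-40.8 ≤ -28.4); passes unchanged; output -40.8 dBFS.
Stage 3: below threshold (-40.8 ≤ -17.5); passes unchanged; output -40.8 dBFS.

-40.8 dBFS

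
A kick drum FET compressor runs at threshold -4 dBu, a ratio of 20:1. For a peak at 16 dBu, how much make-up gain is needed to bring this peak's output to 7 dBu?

10 dB

The peak compresses to -4 + 20/20 = -3 dBu.
To reach 7 dBu requires 7 − (-3) = 10 dB of make-up.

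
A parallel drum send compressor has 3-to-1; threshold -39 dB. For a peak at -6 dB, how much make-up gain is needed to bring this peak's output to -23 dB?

5 dB

Overshoot 33 dB → 33/3 = 11 dB after compression, so the compressed level is -39 + 11 = -28 dB.
Make-up = target − compressed = -23 − (-28) = 5 dB.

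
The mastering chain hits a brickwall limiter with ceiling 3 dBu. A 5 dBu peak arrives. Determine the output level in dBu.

3 dBu

The limiter clamps the peak to its 3 dBu ceiling.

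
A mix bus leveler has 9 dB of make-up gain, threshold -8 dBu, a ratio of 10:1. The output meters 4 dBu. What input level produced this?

Stripping the +9 dB make-up gives -5 dBu at the gain stage.
Post-compression overshoot = -5 − (-8) = 3 dB.
Before 10:1 compression the overshoot was 3 × 10 = 30 dB, so input = -8 + 30 = 22 dBu.

22 dBu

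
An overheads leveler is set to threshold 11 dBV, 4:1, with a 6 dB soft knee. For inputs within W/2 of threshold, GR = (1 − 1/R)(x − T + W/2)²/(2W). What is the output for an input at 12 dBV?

11 dBV

x − T + W/2 = 12 − 11 + 3 = 4.
GR = (1 − 1/4) × 4² / 12 = 0.75 × 16 / 12 = 1 dB.
Output = 12 − 1 = 11 dBV.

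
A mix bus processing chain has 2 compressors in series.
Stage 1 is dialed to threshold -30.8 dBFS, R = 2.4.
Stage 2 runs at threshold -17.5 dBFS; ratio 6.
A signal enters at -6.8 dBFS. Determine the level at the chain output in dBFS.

-20.8 dBFS

Stage 1: 24 dB above -30.8 dBFS, reduced 2.4:1 to 10 dB above → -20.8 dBFS.
Stage 2: -20.8 dBFS ≤ -17.5 dBFS, so stage 2 doesn't engage; output -20.8 dBFS.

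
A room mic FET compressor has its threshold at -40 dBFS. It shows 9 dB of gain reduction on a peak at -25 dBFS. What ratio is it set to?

2.5:1

Input overshoot = -25 − (-40) = 15 dB.
Output overshoot = 15 − 9 = 6 dB.
Ratio = input overshoot / output overshoot = 15 / 6 = 2.5.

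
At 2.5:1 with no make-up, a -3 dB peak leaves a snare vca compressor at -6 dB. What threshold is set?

-8 dB

Gain reduction = -3 − (-6) = 3 dB; output overshoot = GR / (R − 1) = 3 / 1.5 = 2 dB.
Threshold = output − output overshoot = -6 − 2 = -8 dB.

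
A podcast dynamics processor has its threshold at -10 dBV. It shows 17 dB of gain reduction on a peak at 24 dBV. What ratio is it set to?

2:1

Input overshoot = 24 − (-10) = 34 dB.
Output overshoot = 34 − 17 = 17 dB.
Ratio = input overshoot / output overshoot = 34 / 17 = 2.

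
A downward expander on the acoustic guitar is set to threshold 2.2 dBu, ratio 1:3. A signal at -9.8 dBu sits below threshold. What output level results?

The input is 12 dB below the 2.2 dBu threshold.
A 1:3 expander multiplies undershoot by 3: 12 × 3 = 36 dB below threshold.
Output = 2.2 − 36 = -33.8 dBu.

-33.8 dBu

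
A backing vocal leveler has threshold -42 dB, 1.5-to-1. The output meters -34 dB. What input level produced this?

Post-compression overshoot = -34 − (-42) = 8 dB.
Undo the ratio: input overshoot = 8 × 1.5 = 12 dB, giving input = -30 dB.

-30 dB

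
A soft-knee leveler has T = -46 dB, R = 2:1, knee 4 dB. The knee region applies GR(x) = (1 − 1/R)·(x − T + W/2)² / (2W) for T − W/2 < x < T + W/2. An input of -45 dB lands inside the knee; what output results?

x − T + W/2 = -45 − (-46) + 2 = 3.
GR = (1 − 1/2) × 3² / 8 = 0.5 × 9 / 8 = 0.5625 dB.
Output = -45 − 0.5625 = -45.5625 dB.

-45.5625 dB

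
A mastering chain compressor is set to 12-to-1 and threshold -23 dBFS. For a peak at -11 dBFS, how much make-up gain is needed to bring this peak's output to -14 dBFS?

Overshoot 12 dB → 12/12 = 1 dB after compression, so the compressed level is -23 + 1 = -22 dBFS.
Make-up = target − compressed = -14 − (-22) = 8 dB.

8 dB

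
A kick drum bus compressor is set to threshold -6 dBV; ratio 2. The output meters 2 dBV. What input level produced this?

10 dBV

That's 8 dB above the -6 dBV threshold.
Undo the ratio: input overshoot = 8 × 2 = 16 dB, giving input = 10 dBV.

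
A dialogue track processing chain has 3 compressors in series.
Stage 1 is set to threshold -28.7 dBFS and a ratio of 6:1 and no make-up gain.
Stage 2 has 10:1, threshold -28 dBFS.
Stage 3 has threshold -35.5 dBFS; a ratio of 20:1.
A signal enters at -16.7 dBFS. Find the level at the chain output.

Stage 1: 12 dB above -28.7 dBFS, reduced 6:1 to 2 dB above → -26.7 dBFS.
Stage 2: overshoot 1.3 dB → 1.3/10 = 0.13 dB → -27.87 dBFS.
Stage 3: overshoot 7.63 dB → 7.63/20 = 0.3815 dB → -35.1185 dBFS.

-35.1185 dBFS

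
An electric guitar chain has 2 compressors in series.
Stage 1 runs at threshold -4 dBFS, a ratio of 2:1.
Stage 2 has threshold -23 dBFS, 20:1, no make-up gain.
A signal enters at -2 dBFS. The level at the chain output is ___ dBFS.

-22 dBFS

Stage 1: overshoot 2 dB → 2/2 = 1 dB → -3 dBFS.
Stage 2: 20 dB above -23 dBFS, reduced 20:1 to 1 dB above → -22 dBFS.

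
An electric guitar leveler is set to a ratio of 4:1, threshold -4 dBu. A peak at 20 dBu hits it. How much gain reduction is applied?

Overshoot = 20 − (-4) = 24 dB.
After 4:1 compression the overshoot becomes 24/4 = 6 dB.
So the signal is attenuated by 24 − 6 = 18 dB.

18 dB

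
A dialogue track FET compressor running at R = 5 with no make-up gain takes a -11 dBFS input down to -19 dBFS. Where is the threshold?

Gain reduction = -11 − (-19) = 8 dB; output overshoot = GR / (R − 1) = 8 / 4 = 2 dB.
Threshold = output − output overshoot = -19 − 2 = -21 dBFS.

-21 dBFS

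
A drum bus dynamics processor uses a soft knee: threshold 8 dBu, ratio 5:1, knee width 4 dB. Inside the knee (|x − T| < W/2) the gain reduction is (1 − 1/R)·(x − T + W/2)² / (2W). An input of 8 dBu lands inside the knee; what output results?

x − T + W/2 = 8 − 8 + 2 = 2.
GR = (1 − 1/5) × 2² / 8 = 0.8 × 4 / 8 = 0.4 dB.
Output = 8 − 0.4 = 7.6 dBu.

7.6 dBu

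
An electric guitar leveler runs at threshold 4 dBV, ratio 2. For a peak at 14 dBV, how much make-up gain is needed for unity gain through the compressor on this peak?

Overshoot 10 dB → 10/2 = 5 dB after compression, so the compressed level is 4 + 5 = 9 dBV.
Make-up = target − compressed = 14 − 9 = 5 dB.

5 dB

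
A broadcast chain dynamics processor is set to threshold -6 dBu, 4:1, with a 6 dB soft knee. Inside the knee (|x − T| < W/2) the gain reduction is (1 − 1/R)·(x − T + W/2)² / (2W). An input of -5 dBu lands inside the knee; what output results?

-6 dBu

x − T + W/2 = -5 − (-6) + 3 = 4.
GR = (1 − 1/4) × 4² / 12 = 0.75 × 16 / 12 = 1 dB.
Output = -5 − 1 = -6 dBu.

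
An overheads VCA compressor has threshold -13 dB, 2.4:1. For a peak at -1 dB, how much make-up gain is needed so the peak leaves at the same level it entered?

7 dB

Without make-up, output = threshold + overshoot/2.4 = -13 + 5 = -8 dB.
Gap to target: 7 dB.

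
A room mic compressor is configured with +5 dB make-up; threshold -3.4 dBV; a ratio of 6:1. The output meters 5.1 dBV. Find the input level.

Stripping the +5 dB make-up gives 0.1 dBV at the gain stage.
The compressed level sits 0.1 − (-3.4) = 3.5 dB over threshold.
Undo the ratio: input overshoot = 3.5 × 6 = 21 dB, giving input = 17.6 dBV.

17.6 dBV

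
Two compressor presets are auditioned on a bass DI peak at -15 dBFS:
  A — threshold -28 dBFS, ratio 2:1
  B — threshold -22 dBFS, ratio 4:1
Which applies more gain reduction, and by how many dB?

A: overshoot 13 dB → output overshoot 6.5 dB → GR 6.5 dB.
B: overshoot 7 dB → output overshoot 1.75 dB → GR 5.25 dB.
Difference: 1.25 dB in favour of A.

A, by 1.25 dB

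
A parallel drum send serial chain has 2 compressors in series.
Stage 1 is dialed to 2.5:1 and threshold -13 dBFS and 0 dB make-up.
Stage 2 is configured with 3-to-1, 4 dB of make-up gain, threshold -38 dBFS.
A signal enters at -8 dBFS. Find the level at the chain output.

Stage 1: overshoot 5 dB → 5/2.5 = 2 dB → -11 dBFS.
Stage 2: 27 dB above -38 dBFS, reduced 3:1 to 9 dB above → -29 dBFS; +4 dB make-up → -25 dBFS.

-25 dBFS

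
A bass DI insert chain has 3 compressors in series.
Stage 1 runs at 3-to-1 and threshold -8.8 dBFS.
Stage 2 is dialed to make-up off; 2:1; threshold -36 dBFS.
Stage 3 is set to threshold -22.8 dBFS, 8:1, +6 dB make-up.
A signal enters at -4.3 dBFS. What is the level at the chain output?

Stage 1: -4.3 dBFS is 4.5 dB over -8.8 dBFS; at 3:1 that becomes 1.5 dB over, giving -7.3 dBFS.
Stage 2: -7.3 dBFS is 28.7 dB over -36 dBFS; at 2:1 that becomes 14.35 dB over, giving -21.65 dBFS.
Stage 3: 1.15 dB above -22.8 dBFS, reduced 8:1 to 0.14375 dB above → -22.65625 dBFS; +6 dB make-up → -16.65625 dBFS.

-16.65625 dBFS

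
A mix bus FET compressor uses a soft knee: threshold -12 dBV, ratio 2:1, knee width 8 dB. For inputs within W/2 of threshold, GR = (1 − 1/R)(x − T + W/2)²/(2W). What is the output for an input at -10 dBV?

-11.125 dBV

x − T + W/2 = -10 − (-12) + 4 = 6.
GR = (1 − 1/2) × 6² / 16 = 0.5 × 36 / 16 = 1.125 dB.
Output = -10 − 1.125 = -11.125 dBV.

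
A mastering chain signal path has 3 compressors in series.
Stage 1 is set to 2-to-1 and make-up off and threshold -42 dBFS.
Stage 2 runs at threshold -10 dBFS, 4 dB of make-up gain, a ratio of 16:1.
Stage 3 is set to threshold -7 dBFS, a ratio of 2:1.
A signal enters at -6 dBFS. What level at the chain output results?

-20 dBFS

Stage 1: 36 dB above -42 dBFS, reduced 2:1 to 18 dB above → -24 dBFS.
Stage 2: -24 dBFS is at or below the -10 dBFS threshold — no compression; make-up brings it to -20 dBFS.
Stage 3: below threshold (-20 ≤ -7); passes unchanged; output -20 dBFS.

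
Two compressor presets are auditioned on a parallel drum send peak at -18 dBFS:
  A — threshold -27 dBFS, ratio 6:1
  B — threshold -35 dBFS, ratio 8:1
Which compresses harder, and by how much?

B, by 7.375 dB

A: 9 dB over, compressed to 1.5 dB over, so 7.5 dB of GR.
B: 17 dB over, compressed to 2.125 dB over, so 14.875 dB of GR.
Difference: 7.375 dB in favour of B.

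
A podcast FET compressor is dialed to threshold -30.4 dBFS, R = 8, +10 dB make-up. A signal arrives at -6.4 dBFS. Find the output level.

-17.4 dBFS

Overshoot: -6.4 − (-30.4) = 24 dB.
The 24 dB excess becomes 3 dB after 8:1 reduction.
That puts the output at -27.4 dBFS; make-up adds 10 dB, giving -17.4 dBFS.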